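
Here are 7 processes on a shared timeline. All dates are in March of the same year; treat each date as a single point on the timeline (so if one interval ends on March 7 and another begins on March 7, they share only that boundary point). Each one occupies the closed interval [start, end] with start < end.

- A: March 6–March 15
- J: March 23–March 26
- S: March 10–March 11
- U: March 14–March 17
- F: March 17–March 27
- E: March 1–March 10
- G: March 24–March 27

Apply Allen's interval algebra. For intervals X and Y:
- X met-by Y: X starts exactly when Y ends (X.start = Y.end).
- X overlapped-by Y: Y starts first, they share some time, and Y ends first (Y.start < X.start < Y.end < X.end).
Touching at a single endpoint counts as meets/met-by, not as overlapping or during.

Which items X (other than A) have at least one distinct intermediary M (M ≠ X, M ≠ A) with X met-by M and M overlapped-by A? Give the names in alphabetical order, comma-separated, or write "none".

Target A = [March 6, March 15].
Intermediaries M with M overlapped-by A: U.
Via U — items with X met-by U: F.
Union: F.

F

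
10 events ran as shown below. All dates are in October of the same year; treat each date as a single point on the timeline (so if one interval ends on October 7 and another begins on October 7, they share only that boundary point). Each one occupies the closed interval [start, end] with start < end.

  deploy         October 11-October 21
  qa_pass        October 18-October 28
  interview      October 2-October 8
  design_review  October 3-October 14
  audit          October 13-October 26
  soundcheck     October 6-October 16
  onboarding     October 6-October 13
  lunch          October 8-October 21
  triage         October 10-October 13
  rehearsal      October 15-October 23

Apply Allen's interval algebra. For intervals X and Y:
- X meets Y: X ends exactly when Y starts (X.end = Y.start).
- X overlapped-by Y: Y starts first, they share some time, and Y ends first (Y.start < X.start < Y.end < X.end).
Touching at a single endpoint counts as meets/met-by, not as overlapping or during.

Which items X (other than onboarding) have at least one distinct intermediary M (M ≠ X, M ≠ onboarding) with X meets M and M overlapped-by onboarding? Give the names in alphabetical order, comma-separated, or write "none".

Target onboarding = [October 6, October 13].
Intermediaries M with M overlapped-by onboarding: deploy, lunch.
Via deploy — items with X meets deploy: none.
Via lunch — items with X meets lunch: interview.
Union: interview.

interview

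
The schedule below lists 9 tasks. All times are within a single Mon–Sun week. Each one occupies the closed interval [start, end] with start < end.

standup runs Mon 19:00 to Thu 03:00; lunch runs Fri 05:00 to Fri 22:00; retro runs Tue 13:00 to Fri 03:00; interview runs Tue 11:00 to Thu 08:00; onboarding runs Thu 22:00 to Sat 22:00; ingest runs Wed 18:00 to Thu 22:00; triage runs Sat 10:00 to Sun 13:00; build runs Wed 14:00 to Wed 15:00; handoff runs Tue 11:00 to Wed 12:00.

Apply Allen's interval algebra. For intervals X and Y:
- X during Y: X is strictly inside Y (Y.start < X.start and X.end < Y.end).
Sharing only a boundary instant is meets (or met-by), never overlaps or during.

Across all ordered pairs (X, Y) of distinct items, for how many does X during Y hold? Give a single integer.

6

Checking all 72 ordered pairs for relation 'during'; matching pairs in alphabetical order:
(build, interview): build during interview ✓
(build, retro): build during retro ✓
(build, standup): build during standup ✓
(handoff, standup): handoff during standup ✓
(ingest, retro): ingest during retro ✓
(lunch, onboarding): lunch during onboarding ✓
Count: 6.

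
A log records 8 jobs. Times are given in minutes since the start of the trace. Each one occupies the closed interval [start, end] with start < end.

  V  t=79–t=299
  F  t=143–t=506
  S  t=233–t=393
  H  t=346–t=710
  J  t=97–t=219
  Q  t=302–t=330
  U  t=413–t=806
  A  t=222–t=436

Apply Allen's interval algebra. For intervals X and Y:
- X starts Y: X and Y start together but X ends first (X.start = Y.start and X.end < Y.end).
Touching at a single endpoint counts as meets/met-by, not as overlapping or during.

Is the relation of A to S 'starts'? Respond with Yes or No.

No

A = [t=222, t=436], S = [t=233, t=393].
Actual relation of A to S: contains.
Asked whether 'starts' holds → No.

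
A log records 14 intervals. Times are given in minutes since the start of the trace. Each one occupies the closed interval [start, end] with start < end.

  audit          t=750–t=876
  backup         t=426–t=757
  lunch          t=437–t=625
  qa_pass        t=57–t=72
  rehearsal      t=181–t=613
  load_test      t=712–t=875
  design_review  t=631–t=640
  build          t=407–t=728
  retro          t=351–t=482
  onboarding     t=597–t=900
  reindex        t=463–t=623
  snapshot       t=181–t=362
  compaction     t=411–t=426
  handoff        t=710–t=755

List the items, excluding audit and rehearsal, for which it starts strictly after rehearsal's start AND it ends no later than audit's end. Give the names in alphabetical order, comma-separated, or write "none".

backup, build, compaction, design_review, handoff, load_test, lunch, reindex, retro

Conditions: its start is strictly after rehearsal's start (X.start > t=181) AND its end is no later than audit's end (X.end <= t=876).
backup: start t=426 > t=181? ✓; end t=757 <= t=876? ✓ → yes.
build: start t=407 > t=181? ✓; end t=728 <= t=876? ✓ → yes.
compaction: start t=411 > t=181? ✓; end t=426 <= t=876? ✓ → yes.
design_review: start t=631 > t=181? ✓; end t=640 <= t=876? ✓ → yes.
handoff: start t=710 > t=181? ✓; end t=755 <= t=876? ✓ → yes.
load_test: start t=712 > t=181? ✓; end t=875 <= t=876? ✓ → yes.
lunch: start t=437 > t=181? ✓; end t=625 <= t=876? ✓ → yes.
onboarding: start t=597 > t=181? ✓; end t=900 <= t=876? ✗ → no.
qa_pass: start t=57 > t=181? ✗; end t=72 <= t=876? ✓ → no.
reindex: start t=463 > t=181? ✓; end t=623 <= t=876? ✓ → yes.
retro: start t=351 > t=181? ✓; end t=482 <= t=876? ✓ → yes.
snapshot: start t=181 > t=181? ✗; end t=362 <= t=876? ✓ → no.
Result: backup, build, compaction, design_review, handoff, load_test, lunch, reindex, retro.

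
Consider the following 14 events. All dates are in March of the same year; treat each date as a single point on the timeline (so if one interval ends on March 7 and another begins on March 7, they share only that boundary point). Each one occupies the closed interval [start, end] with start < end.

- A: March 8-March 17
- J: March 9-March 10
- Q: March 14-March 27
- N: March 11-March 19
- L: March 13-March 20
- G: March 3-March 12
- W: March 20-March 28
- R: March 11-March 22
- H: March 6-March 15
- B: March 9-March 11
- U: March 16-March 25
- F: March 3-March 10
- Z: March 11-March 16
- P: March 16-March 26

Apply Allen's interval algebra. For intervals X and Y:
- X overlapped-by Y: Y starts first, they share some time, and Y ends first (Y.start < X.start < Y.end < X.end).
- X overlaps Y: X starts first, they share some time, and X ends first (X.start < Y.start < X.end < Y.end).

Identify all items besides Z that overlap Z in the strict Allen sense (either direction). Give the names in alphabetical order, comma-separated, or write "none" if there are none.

Target Z = [March 11, March 16].
A [March 8, March 17] → contains → no.
B [March 9, March 11] → meets → no.
F [March 3, March 10] → before → no.
G [March 3, March 12] → overlaps → yes.
H [March 6, March 15] → overlaps → yes.
J [March 9, March 10] → before → no.
L [March 13, March 20] → overlapped-by → yes.
N [March 11, March 19] → started-by → no.
P [March 16, March 26] → met-by → no.
Q [March 14, March 27] → overlapped-by → yes.
R [March 11, March 22] → started-by → no.
U [March 16, March 25] → met-by → no.
W [March 20, March 28] → after → no.
Result: G, H, L, Q.

G, H, L, Q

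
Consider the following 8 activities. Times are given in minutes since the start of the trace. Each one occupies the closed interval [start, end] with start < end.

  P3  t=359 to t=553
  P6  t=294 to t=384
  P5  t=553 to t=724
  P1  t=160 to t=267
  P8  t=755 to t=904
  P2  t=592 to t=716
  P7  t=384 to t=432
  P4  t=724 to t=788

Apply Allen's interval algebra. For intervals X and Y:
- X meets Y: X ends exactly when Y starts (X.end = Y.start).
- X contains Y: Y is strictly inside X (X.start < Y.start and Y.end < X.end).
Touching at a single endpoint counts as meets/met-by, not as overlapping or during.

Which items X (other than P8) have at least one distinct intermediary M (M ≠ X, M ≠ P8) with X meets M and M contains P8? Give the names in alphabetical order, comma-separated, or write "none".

Target P8 = [t=755, t=904].
Intermediaries M with M contains P8: none.
Union: none.

none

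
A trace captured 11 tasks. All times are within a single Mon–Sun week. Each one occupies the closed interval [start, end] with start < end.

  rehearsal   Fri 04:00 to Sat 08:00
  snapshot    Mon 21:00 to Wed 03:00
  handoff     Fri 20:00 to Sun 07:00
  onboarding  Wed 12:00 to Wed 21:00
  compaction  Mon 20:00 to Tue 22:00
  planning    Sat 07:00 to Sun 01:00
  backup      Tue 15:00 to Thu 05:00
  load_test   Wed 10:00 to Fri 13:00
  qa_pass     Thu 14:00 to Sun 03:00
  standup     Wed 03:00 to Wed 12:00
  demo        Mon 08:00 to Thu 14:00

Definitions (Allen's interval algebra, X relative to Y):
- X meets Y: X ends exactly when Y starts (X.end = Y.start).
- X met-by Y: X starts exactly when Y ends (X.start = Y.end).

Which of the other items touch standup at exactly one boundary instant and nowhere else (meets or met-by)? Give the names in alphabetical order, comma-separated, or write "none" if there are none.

Target standup = [Wed 03:00, Wed 12:00].
backup [Tue 15:00, Thu 05:00] → contains → no.
compaction [Mon 20:00, Tue 22:00] → before → no.
demo [Mon 08:00, Thu 14:00] → contains → no.
handoff [Fri 20:00, Sun 07:00] → after → no.
load_test [Wed 10:00, Fri 13:00] → overlapped-by → no.
onboarding [Wed 12:00, Wed 21:00] → met-by → yes.
planning [Sat 07:00, Sun 01:00] → after → no.
qa_pass [Thu 14:00, Sun 03:00] → after → no.
rehearsal [Fri 04:00, Sat 08:00] → after → no.
snapshot [Mon 21:00, Wed 03:00] → meets → yes.
Result: onboarding, snapshot.

onboarding, snapshot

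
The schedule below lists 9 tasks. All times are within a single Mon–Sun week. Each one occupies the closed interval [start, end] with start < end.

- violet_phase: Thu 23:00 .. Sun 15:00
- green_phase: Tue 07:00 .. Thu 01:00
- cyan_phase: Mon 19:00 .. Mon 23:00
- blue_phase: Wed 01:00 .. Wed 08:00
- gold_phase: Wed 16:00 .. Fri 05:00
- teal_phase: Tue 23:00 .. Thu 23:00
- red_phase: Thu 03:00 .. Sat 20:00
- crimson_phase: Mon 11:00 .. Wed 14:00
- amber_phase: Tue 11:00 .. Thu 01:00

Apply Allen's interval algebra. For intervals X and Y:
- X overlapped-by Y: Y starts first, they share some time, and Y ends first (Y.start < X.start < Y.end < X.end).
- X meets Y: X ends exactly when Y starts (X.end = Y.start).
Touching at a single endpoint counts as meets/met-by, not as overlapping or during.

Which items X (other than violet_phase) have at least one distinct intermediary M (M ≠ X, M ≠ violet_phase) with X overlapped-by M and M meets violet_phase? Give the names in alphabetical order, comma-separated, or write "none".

Target violet_phase = [Thu 23:00, Sun 15:00].
Intermediaries M with M meets violet_phase: teal_phase.
Via teal_phase — items with X overlapped-by teal_phase: gold_phase, red_phase.
Union: gold_phase, red_phase.

gold_phase, red_phase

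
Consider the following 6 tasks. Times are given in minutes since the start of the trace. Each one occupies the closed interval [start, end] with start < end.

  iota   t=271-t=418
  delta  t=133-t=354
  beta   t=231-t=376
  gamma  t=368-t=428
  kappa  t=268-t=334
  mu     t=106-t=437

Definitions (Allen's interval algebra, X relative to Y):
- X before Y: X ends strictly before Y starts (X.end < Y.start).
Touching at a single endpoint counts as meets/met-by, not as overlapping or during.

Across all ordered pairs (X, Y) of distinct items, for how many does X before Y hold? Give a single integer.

Checking all 30 ordered pairs for relation 'before'; matching pairs in alphabetical order:
(delta, gamma): delta before gamma ✓
(kappa, gamma): kappa before gamma ✓
Count: 2.

2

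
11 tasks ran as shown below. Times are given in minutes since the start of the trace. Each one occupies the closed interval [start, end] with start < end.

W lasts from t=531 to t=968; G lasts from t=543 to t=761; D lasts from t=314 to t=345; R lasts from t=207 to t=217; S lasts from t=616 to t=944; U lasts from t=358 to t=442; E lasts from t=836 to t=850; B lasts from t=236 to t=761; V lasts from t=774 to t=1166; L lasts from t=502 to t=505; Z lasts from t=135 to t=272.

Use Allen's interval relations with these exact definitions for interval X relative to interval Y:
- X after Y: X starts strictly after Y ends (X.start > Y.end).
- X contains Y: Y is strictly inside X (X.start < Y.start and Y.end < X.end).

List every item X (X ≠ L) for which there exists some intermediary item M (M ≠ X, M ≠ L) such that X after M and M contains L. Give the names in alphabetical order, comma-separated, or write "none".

Target L = [t=502, t=505].
Intermediaries M with M contains L: B.
Via B — items with X after B: E, V.
Union: E, V.

E, V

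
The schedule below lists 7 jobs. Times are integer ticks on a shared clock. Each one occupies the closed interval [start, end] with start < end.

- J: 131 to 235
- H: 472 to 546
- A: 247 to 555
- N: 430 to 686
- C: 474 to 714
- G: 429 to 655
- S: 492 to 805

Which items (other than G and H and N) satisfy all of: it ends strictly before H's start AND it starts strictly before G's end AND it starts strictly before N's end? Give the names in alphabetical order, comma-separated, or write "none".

Conditions: its end is strictly before H's start (X.end < 472) AND its start is strictly before G's end (X.start < 655) AND its start is strictly before N's end (X.start < 686).
A: end 555 < 472? ✗; start 247 < 655? ✓; start 247 < 686? ✓ → no.
C: end 714 < 472? ✗; start 474 < 655? ✓; start 474 < 686? ✓ → no.
J: end 235 < 472? ✓; start 131 < 655? ✓; start 131 < 686? ✓ → yes.
S: end 805 < 472? ✗; start 492 < 655? ✓; start 492 < 686? ✓ → no.
Result: J.

J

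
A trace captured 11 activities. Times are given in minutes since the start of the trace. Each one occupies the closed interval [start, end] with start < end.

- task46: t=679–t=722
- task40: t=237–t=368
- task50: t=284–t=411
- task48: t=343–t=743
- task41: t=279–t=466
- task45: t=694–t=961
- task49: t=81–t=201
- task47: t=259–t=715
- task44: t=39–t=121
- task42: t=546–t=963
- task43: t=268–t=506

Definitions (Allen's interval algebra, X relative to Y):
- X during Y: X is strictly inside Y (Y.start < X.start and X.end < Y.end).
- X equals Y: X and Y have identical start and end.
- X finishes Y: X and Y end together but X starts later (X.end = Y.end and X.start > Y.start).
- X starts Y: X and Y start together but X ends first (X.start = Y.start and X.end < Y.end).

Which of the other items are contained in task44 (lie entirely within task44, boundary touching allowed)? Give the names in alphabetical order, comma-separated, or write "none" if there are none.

none

Target task44 = [t=39, t=121].
task40 [t=237, t=368] → after → no.
task41 [t=279, t=466] → after → no.
task42 [t=546, t=963] → after → no.
task43 [t=268, t=506] → after → no.
task45 [t=694, t=961] → after → no.
task46 [t=679, t=722] → after → no.
task47 [t=259, t=715] → after → no.
task48 [t=343, t=743] → after → no.
task49 [t=81, t=201] → overlapped-by → no.
task50 [t=284, t=411] → after → no.
Result: none.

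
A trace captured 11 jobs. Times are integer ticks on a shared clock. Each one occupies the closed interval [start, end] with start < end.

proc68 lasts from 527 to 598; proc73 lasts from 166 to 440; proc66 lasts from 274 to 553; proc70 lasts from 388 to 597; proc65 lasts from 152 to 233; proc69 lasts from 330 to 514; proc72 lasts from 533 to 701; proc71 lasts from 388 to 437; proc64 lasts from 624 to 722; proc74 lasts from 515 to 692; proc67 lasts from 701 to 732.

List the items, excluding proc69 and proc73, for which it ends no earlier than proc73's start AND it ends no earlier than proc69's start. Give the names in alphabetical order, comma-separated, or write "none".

proc64, proc66, proc67, proc68, proc70, proc71, proc72, proc74

Conditions: its end is no earlier than proc73's start (X.end >= 166) AND its end is no earlier than proc69's start (X.end >= 330).
proc64: end 722 >= 166? ✓; end 722 >= 330? ✓ → yes.
proc65: end 233 >= 166? ✓; end 233 >= 330? ✗ → no.
proc66: end 553 >= 166? ✓; end 553 >= 330? ✓ → yes.
proc67: end 732 >= 166? ✓; end 732 >= 330? ✓ → yes.
proc68: end 598 >= 166? ✓; end 598 >= 330? ✓ → yes.
proc70: end 597 >= 166? ✓; end 597 >= 330? ✓ → yes.
proc71: end 437 >= 166? ✓; end 437 >= 330? ✓ → yes.
proc72: end 701 >= 166? ✓; end 701 >= 330? ✓ → yes.
proc74: end 692 >= 166? ✓; end 692 >= 330? ✓ → yes.
Result: proc64, proc66, proc67, proc68, proc70, proc71, proc72, proc74.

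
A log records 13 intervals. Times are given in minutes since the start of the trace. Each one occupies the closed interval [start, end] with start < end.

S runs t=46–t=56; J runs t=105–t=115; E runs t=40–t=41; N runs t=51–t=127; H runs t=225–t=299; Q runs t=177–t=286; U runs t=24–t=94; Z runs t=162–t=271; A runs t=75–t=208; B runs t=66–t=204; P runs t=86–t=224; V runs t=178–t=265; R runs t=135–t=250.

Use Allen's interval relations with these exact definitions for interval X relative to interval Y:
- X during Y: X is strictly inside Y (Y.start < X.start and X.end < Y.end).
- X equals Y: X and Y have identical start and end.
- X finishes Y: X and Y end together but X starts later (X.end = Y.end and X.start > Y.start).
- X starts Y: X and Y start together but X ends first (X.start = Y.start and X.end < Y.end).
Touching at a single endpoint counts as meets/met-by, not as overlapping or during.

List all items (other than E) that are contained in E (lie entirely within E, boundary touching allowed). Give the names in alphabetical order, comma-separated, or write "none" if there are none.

none

Target E = [t=40, t=41].
A [t=75, t=208] → after → no.
B [t=66, t=204] → after → no.
H [t=225, t=299] → after → no.
J [t=105, t=115] → after → no.
N [t=51, t=127] → after → no.
P [t=86, t=224] → after → no.
Q [t=177, t=286] → after → no.
R [t=135, t=250] → after → no.
S [t=46, t=56] → after → no.
U [t=24, t=94] → contains → no.
V [t=178, t=265] → after → no.
Z [t=162, t=271] → after → no.
Result: none.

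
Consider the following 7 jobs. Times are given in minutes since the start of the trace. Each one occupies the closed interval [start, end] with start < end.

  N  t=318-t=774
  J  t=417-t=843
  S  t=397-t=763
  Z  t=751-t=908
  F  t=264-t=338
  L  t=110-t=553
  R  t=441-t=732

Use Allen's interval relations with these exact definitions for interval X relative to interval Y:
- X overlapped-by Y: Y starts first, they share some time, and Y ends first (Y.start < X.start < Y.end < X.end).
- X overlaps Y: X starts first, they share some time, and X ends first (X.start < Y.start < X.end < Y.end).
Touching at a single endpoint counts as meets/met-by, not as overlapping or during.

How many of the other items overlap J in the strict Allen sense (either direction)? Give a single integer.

4

Target J = [t=417, t=843].
F [t=264, t=338] → before → no.
L [t=110, t=553] → overlaps → counts.
N [t=318, t=774] → overlaps → counts.
R [t=441, t=732] → during → no.
S [t=397, t=763] → overlaps → counts.
Z [t=751, t=908] → overlapped-by → counts.
Total: 4.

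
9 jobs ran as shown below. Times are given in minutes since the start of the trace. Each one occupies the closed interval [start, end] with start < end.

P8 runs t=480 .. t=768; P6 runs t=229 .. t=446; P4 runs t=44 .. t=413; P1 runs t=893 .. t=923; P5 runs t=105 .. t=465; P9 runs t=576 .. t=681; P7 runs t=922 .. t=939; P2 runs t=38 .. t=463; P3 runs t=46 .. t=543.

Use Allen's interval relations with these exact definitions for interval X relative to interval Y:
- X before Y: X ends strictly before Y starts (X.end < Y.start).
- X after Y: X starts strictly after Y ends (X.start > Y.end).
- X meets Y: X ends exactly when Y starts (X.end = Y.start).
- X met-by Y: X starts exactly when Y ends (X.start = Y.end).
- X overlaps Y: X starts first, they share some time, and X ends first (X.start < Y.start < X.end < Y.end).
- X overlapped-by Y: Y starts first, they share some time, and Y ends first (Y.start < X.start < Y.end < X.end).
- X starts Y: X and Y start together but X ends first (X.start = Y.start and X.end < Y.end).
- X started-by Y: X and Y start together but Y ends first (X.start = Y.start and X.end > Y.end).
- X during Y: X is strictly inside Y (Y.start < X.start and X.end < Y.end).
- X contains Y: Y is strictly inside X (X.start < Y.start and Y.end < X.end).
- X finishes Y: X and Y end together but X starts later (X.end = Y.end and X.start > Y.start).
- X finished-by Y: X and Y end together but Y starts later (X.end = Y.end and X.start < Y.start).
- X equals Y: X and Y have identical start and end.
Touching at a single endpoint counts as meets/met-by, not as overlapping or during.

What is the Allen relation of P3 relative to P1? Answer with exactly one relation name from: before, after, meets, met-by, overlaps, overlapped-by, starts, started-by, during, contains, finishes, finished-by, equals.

before

P3 = [t=46, t=543]; P1 = [t=893, t=923].
Compare endpoints: P3.start < P1.start, P3.start < P1.end, P3.end < P1.start, P3.end < P1.end.
That pattern is 'before'.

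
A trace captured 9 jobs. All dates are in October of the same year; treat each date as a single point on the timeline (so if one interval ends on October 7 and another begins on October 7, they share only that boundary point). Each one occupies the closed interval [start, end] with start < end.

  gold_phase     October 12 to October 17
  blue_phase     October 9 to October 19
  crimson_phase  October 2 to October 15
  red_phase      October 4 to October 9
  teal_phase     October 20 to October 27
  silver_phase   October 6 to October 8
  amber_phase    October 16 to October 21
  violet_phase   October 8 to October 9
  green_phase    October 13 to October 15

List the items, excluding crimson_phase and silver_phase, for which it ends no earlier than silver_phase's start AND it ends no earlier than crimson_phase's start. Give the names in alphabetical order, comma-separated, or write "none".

Conditions: its end is no earlier than silver_phase's start (X.end >= October 6) AND its end is no earlier than crimson_phase's start (X.end >= October 2).
amber_phase: end October 21 >= October 6? ✓; end October 21 >= October 2? ✓ → yes.
blue_phase: end October 19 >= October 6? ✓; end October 19 >= October 2? ✓ → yes.
gold_phase: end October 17 >= October 6? ✓; end October 17 >= October 2? ✓ → yes.
green_phase: end October 15 >= October 6? ✓; end October 15 >= October 2? ✓ → yes.
red_phase: end October 9 >= October 6? ✓; end October 9 >= October 2? ✓ → yes.
teal_phase: end October 27 >= October 6? ✓; end October 27 >= October 2? ✓ → yes.
violet_phase: end October 9 >= October 6? ✓; end October 9 >= October 2? ✓ → yes.
Result: amber_phase, blue_phase, gold_phase, green_phase, red_phase, teal_phase, violet_phase.

amber_phase, blue_phase, gold_phase, green_phase, red_phase, teal_phase, violet_phase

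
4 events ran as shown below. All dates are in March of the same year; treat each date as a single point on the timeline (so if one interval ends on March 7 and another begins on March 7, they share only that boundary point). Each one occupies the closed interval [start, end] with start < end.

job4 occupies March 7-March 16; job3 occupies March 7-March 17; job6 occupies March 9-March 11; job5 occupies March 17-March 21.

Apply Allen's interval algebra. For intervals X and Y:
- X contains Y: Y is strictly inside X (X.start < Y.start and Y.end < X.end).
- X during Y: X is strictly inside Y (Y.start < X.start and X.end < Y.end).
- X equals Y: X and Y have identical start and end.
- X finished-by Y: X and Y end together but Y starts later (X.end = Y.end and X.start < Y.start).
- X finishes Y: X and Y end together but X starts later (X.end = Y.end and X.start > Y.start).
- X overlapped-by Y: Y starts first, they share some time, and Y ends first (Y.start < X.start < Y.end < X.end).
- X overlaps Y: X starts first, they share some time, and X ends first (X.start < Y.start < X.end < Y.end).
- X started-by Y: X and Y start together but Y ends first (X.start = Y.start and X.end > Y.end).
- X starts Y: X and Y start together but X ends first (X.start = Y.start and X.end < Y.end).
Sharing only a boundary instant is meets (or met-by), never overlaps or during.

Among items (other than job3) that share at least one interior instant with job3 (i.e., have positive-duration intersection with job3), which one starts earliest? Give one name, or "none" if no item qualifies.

Target job3 = [March 7, March 17].
job4 [March 7, March 16] → starts → candidate.
job5 [March 17, March 21] → met-by → excluded.
job6 [March 9, March 11] → during → candidate.
Among candidates, earliest start is March 7 → job4.

job4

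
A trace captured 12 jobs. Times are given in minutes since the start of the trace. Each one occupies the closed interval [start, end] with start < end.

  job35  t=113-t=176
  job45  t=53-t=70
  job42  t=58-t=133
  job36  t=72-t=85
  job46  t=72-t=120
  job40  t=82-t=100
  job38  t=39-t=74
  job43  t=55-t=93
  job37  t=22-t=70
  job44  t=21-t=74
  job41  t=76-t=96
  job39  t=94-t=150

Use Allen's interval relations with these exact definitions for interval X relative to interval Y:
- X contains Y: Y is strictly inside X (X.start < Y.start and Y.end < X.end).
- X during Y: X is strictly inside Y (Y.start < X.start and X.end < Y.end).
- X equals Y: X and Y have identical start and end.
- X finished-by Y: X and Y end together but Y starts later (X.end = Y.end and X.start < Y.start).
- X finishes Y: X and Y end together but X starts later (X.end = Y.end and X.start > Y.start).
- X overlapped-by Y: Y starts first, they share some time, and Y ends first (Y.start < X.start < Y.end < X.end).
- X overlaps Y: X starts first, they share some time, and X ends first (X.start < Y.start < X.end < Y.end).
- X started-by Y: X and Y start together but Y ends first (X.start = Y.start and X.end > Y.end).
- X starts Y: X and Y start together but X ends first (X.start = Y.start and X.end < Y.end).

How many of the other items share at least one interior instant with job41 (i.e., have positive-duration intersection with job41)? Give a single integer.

6

Target job41 = [t=76, t=96].
job35 [t=113, t=176] → after → no.
job36 [t=72, t=85] → overlaps → counts.
job37 [t=22, t=70] → before → no.
job38 [t=39, t=74] → before → no.
job39 [t=94, t=150] → overlapped-by → counts.
job40 [t=82, t=100] → overlapped-by → counts.
job42 [t=58, t=133] → contains → counts.
job43 [t=55, t=93] → overlaps → counts.
job44 [t=21, t=74] → before → no.
job45 [t=53, t=70] → before → no.
job46 [t=72, t=120] → contains → counts.
Total: 6.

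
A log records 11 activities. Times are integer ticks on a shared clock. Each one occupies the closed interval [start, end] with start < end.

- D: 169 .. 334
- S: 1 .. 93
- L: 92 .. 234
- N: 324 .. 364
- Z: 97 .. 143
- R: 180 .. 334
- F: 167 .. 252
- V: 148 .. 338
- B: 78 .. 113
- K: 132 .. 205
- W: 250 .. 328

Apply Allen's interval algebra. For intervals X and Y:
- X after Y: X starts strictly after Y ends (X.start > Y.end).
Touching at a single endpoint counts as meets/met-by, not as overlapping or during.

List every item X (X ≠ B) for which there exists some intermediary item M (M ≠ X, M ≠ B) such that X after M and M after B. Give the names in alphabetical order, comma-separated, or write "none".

Target B = [78, 113].
Intermediaries M with M after B: D, F, K, N, R, V, W.
Via D — items with X after D: none.
Via F — items with X after F: N.
Via K — items with X after K: N, W.
Via N — items with X after N: none.
Via R — items with X after R: none.
Via V — items with X after V: none.
Via W — items with X after W: none.
Union: N, W.

N, W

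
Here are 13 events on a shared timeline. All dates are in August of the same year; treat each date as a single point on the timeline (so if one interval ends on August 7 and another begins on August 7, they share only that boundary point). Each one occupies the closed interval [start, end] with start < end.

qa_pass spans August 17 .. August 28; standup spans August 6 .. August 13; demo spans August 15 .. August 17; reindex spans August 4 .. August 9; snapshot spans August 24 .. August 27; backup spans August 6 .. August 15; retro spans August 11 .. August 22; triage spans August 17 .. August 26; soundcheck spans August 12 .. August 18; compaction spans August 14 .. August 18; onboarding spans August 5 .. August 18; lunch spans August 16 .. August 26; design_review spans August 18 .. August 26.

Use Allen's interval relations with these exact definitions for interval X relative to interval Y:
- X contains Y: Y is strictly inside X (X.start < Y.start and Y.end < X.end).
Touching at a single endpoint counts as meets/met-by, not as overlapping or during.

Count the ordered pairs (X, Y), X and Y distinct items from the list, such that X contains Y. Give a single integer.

Checking all 156 ordered pairs for relation 'contains'; matching pairs in alphabetical order:
(compaction, demo): compaction contains demo ✓
(onboarding, backup): onboarding contains backup ✓
(onboarding, demo): onboarding contains demo ✓
(onboarding, standup): onboarding contains standup ✓
(qa_pass, design_review): qa_pass contains design_review ✓
(qa_pass, snapshot): qa_pass contains snapshot ✓
(retro, compaction): retro contains compaction ✓
(retro, demo): retro contains demo ✓
(retro, soundcheck): retro contains soundcheck ✓
(soundcheck, demo): soundcheck contains demo ✓
Count: 10.

10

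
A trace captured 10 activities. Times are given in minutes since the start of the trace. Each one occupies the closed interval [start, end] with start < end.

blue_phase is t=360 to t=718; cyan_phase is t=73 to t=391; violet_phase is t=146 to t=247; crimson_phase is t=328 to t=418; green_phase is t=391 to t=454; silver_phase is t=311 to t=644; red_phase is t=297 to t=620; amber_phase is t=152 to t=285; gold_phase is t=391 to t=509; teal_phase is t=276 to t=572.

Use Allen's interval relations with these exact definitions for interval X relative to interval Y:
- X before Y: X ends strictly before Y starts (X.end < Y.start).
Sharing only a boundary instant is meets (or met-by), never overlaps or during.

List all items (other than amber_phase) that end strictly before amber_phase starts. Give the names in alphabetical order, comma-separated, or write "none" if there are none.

Target amber_phase = [t=152, t=285].
blue_phase [t=360, t=718] → after → no.
crimson_phase [t=328, t=418] → after → no.
cyan_phase [t=73, t=391] → contains → no.
gold_phase [t=391, t=509] → after → no.
green_phase [t=391, t=454] → after → no.
red_phase [t=297, t=620] → after → no.
silver_phase [t=311, t=644] → after → no.
teal_phase [t=276, t=572] → overlapped-by → no.
violet_phase [t=146, t=247] → overlaps → no.
Result: none.

none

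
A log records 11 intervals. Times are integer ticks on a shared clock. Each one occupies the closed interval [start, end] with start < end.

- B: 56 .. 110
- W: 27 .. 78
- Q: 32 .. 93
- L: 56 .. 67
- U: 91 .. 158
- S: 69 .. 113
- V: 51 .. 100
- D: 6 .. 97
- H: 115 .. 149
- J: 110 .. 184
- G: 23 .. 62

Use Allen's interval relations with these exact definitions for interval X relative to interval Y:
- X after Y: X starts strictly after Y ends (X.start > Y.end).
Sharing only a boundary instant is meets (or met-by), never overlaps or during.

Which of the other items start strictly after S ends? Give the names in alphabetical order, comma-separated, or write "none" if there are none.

Target S = [69, 113].
B [56, 110] → overlaps → no.
D [6, 97] → overlaps → no.
G [23, 62] → before → no.
H [115, 149] → after → yes.
J [110, 184] → overlapped-by → no.
L [56, 67] → before → no.
Q [32, 93] → overlaps → no.
U [91, 158] → overlapped-by → no.
V [51, 100] → overlaps → no.
W [27, 78] → overlaps → no.
Result: H.

H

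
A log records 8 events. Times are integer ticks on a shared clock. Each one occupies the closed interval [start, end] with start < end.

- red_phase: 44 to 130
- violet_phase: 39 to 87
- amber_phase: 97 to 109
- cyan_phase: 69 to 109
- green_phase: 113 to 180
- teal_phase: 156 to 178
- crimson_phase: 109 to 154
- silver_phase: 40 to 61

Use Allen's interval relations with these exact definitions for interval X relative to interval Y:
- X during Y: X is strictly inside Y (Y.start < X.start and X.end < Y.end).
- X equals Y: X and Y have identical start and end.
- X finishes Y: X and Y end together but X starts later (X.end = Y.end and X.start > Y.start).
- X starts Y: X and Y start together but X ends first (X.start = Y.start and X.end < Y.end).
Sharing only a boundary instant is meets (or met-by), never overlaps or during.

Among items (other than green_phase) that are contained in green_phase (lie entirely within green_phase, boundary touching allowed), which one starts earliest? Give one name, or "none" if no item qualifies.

Target green_phase = [113, 180].
amber_phase [97, 109] → before → excluded.
crimson_phase [109, 154] → overlaps → excluded.
cyan_phase [69, 109] → before → excluded.
red_phase [44, 130] → overlaps → excluded.
silver_phase [40, 61] → before → excluded.
teal_phase [156, 178] → during → candidate.
violet_phase [39, 87] → before → excluded.
Among candidates, earliest start is 156 → teal_phase.

teal_phase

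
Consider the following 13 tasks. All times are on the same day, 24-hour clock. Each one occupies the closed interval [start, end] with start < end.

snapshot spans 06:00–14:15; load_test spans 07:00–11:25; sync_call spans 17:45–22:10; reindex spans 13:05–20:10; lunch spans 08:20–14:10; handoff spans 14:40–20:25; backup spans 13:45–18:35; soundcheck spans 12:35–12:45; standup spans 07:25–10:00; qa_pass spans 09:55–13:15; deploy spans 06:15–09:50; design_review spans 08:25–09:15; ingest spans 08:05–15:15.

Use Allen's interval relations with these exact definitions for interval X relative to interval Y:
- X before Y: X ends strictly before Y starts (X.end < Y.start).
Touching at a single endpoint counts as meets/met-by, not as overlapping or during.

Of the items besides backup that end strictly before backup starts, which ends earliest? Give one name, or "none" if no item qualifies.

design_review

Target backup = [13:45, 18:35].
deploy [06:15, 09:50] → before → candidate.
design_review [08:25, 09:15] → before → candidate.
handoff [14:40, 20:25] → overlapped-by → excluded.
ingest [08:05, 15:15] → overlaps → excluded.
load_test [07:00, 11:25] → before → candidate.
lunch [08:20, 14:10] → overlaps → excluded.
qa_pass [09:55, 13:15] → before → candidate.
reindex [13:05, 20:10] → contains → excluded.
snapshot [06:00, 14:15] → overlaps → excluded.
soundcheck [12:35, 12:45] → before → candidate.
standup [07:25, 10:00] → before → candidate.
sync_call [17:45, 22:10] → overlapped-by → excluded.
Among candidates, earliest end is 09:15 → design_review.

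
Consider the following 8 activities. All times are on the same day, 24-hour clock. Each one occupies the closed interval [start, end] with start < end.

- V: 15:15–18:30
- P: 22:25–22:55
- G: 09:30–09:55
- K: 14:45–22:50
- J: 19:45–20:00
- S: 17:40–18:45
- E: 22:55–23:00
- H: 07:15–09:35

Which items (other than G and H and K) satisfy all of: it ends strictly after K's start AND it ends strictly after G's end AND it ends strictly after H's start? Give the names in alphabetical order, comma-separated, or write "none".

Conditions: its end is strictly after K's start (X.end > 14:45) AND its end is strictly after G's end (X.end > 09:55) AND its end is strictly after H's start (X.end > 07:15).
E: end 23:00 > 14:45? ✓; end 23:00 > 09:55? ✓; end 23:00 > 07:15? ✓ → yes.
J: end 20:00 > 14:45? ✓; end 20:00 > 09:55? ✓; end 20:00 > 07:15? ✓ → yes.
P: end 22:55 > 14:45? ✓; end 22:55 > 09:55? ✓; end 22:55 > 07:15? ✓ → yes.
S: end 18:45 > 14:45? ✓; end 18:45 > 09:55? ✓; end 18:45 > 07:15? ✓ → yes.
V: end 18:30 > 14:45? ✓; end 18:30 > 09:55? ✓; end 18:30 > 07:15? ✓ → yes.
Result: E, J, P, S, V.

E, J, P, S, V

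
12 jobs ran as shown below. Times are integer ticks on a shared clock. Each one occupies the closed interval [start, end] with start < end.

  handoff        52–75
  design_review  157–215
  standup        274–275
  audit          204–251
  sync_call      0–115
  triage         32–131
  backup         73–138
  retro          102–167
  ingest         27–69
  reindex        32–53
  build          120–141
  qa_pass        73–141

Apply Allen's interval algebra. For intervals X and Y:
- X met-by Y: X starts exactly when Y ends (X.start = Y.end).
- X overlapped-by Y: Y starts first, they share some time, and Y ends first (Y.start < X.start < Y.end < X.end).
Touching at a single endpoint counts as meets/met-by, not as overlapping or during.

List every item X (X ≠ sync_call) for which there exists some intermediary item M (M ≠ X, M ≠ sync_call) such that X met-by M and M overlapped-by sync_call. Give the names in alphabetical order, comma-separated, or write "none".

none

Target sync_call = [0, 115].
Intermediaries M with M overlapped-by sync_call: backup, qa_pass, retro, triage.
Via backup — items with X met-by backup: none.
Via qa_pass — items with X met-by qa_pass: none.
Via retro — items with X met-by retro: none.
Via triage — items with X met-by triage: none.
Union: none.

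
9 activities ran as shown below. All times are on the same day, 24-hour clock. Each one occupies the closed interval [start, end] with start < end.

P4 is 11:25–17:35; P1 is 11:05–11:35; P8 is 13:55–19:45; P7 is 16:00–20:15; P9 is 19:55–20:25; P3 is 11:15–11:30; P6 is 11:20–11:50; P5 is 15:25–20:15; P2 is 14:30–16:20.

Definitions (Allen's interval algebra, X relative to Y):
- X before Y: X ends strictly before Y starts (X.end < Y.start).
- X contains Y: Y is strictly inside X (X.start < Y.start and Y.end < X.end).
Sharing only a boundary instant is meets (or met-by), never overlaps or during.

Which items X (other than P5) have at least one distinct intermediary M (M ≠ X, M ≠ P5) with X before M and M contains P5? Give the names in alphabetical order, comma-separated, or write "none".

Target P5 = [15:25, 20:15].
Intermediaries M with M contains P5: none.
Union: none.

none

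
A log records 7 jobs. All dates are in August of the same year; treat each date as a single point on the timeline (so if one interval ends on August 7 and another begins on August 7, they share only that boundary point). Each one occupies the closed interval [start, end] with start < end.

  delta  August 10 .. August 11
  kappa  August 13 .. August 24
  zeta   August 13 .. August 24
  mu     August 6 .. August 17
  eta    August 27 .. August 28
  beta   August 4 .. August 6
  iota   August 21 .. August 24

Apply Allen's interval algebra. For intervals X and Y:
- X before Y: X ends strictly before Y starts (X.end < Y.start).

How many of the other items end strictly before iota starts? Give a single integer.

3

Target iota = [August 21, August 24].
beta [August 4, August 6] → before → counts.
delta [August 10, August 11] → before → counts.
eta [August 27, August 28] → after → no.
kappa [August 13, August 24] → finished-by → no.
mu [August 6, August 17] → before → counts.
zeta [August 13, August 24] → finished-by → no.
Total: 3.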